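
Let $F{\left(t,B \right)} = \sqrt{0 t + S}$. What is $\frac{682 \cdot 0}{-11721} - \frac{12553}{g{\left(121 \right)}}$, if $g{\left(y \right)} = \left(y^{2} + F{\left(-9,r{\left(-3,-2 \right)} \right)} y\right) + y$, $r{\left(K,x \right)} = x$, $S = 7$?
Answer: $- \frac{1531466}{1800117} + \frac{12553 \sqrt{7}}{1800117} \approx -0.83231$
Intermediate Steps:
$F{\left(t,B \right)} = \sqrt{7}$ ($F{\left(t,B \right)} = \sqrt{0 t + 7} = \sqrt{0 + 7} = \sqrt{7}$)
$g{\left(y \right)} = y + y^{2} + y \sqrt{7}$ ($g{\left(y \right)} = \left(y^{2} + \sqrt{7} y\right) + y = \left(y^{2} + y \sqrt{7}\right) + y = y + y^{2} + y \sqrt{7}$)
$\frac{682 \cdot 0}{-11721} - \frac{12553}{g{\left(121 \right)}} = \frac{682 \cdot 0}{-11721} - \frac{12553}{121 \left(1 + 121 + \sqrt{7}\right)} = 0 \left(- \frac{1}{11721}\right) - \frac{12553}{121 \left(122 + \sqrt{7}\right)} = 0 - \frac{12553}{14762 + 121 \sqrt{7}} = - \frac{12553}{14762 + 121 \sqrt{7}}$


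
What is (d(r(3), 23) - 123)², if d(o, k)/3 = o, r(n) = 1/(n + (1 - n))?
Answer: 14400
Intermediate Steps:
r(n) = 1 (r(n) = 1/1 = 1)
d(o, k) = 3*o
(d(r(3), 23) - 123)² = (3*1 - 123)² = (3 - 123)² = (-120)² = 14400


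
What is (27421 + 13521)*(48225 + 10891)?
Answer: 2420327272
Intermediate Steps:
(27421 + 13521)*(48225 + 10891) = 40942*59116 = 2420327272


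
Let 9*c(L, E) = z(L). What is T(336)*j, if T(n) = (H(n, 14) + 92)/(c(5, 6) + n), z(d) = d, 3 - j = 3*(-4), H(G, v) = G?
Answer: 57780/3029 ≈ 19.076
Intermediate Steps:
j = 15 (j = 3 - 3*(-4) = 3 - 1*(-12) = 3 + 12 = 15)
c(L, E) = L/9
T(n) = (92 + n)/(5/9 + n) (T(n) = (n + 92)/((⅑)*5 + n) = (92 + n)/(5/9 + n))
T(336)*j = (9*(92 + 336)/(5 + 9*336))*15 = (9*428/(5 + 3024))*15 = (9*428/3029)*15 = (9*(1/3029)*428)*15 = (3852/3029)*15 = 57780/3029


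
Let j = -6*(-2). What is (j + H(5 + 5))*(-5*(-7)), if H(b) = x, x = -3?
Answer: 315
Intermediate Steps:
H(b) = -3
j = 12
(j + H(5 + 5))*(-5*(-7)) = (12 - 3)*(-5*(-7)) = 9*35 = 315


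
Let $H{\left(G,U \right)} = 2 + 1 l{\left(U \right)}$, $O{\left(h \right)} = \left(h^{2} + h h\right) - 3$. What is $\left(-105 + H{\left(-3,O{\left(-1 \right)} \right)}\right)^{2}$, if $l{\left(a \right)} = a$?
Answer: $10816$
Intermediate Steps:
$O{\left(h \right)} = -3 + 2 h^{2}$ ($O{\left(h \right)} = \left(h^{2} + h^{2}\right) - 3 = 2 h^{2} - 3 = -3 + 2 h^{2}$)
$H{\left(G,U \right)} = 2 + U$ ($H{\left(G,U \right)} = 2 + 1 U = 2 + U$)
$\left(-105 + H{\left(-3,O{\left(-1 \right)} \right)}\right)^{2} = \left(-105 + \left(2 - \left(3 - 2 \left(-1\right)^{2}\right)\right)\right)^{2} = \left(-105 + \left(2 + \left(-3 + 2 \cdot 1\right)\right)\right)^{2} = \left(-105 + \left(2 + \left(-3 + 2\right)\right)\right)^{2} = \left(-105 + \left(2 - 1\right)\right)^{2} = \left(-105 + 1\right)^{2} = \left(-104\right)^{2} = 10816$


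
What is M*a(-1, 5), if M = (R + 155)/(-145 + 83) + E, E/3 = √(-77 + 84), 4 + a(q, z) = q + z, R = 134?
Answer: 0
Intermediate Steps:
a(q, z) = -4 + q + z (a(q, z) = -4 + (q + z) = -4 + q + z)
E = 3*√7 (E = 3*√(-77 + 84) = 3*√7 ≈ 7.9373)
M = -289/62 + 3*√7 (M = (134 + 155)/(-145 + 83) + 3*√7 = 289/(-62) + 3*√7 = 289*(-1/62) + 3*√7 = -289/62 + 3*√7 ≈ 3.2760)
M*a(-1, 5) = (-289/62 + 3*√7)*(-4 - 1 + 5) = (-289/62 + 3*√7)*0 = 0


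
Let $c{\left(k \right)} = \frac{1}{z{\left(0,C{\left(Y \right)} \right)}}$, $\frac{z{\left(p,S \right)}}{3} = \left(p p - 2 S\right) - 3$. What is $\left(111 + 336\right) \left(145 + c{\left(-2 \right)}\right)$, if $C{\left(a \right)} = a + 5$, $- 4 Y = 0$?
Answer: $\frac{842446}{13} \approx 64804.0$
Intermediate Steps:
$Y = 0$ ($Y = \left(- \frac{1}{4}\right) 0 = 0$)
$C{\left(a \right)} = 5 + a$
$z{\left(p,S \right)} = -9 - 6 S + 3 p^{2}$ ($z{\left(p,S \right)} = 3 \left(\left(p p - 2 S\right) - 3\right) = 3 \left(\left(p^{2} - 2 S\right) - 3\right) = 3 \left(-3 + p^{2} - 2 S\right) = -9 - 6 S + 3 p^{2}$)
$c{\left(k \right)} = - \frac{1}{39}$ ($c{\left(k \right)} = \frac{1}{-9 - 6 \left(5 + 0\right) + 3 \cdot 0^{2}} = \frac{1}{-9 - 30 + 3 \cdot 0} = \frac{1}{-9 - 30 + 0} = \frac{1}{-39} = - \frac{1}{39}$)
$\left(111 + 336\right) \left(145 + c{\left(-2 \right)}\right) = \left(111 + 336\right) \left(145 - \frac{1}{39}\right) = 447 \cdot \frac{5654}{39} = \frac{842446}{13}$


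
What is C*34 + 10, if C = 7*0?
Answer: 10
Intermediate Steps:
C = 0
C*34 + 10 = 0*34 + 10 = 0 + 10 = 10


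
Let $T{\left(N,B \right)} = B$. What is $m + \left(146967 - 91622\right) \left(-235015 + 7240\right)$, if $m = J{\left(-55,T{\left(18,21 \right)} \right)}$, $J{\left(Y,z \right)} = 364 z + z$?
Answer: $-12606199710$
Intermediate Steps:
$J{\left(Y,z \right)} = 365 z$
$m = 7665$ ($m = 365 \cdot 21 = 7665$)
$m + \left(146967 - 91622\right) \left(-235015 + 7240\right) = 7665 + \left(146967 - 91622\right) \left(-235015 + 7240\right) = 7665 + 55345 \left(-227775\right) = 7665 - 12606207375 = -12606199710$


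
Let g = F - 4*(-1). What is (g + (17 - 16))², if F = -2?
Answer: 9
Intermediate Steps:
g = 2 (g = -2 - 4*(-1) = -2 + 4 = 2)
(g + (17 - 16))² = (2 + (17 - 16))² = (2 + 1)² = 3² = 9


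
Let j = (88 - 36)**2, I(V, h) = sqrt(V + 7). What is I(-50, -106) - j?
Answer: -2704 + I*sqrt(43) ≈ -2704.0 + 6.5574*I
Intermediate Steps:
I(V, h) = sqrt(7 + V)
j = 2704 (j = 52**2 = 2704)
I(-50, -106) - j = sqrt(7 - 50) - 1*2704 = sqrt(-43) - 2704 = I*sqrt(43) - 2704 = -2704 + I*sqrt(43)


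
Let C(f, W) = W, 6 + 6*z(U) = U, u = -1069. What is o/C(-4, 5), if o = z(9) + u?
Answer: -2137/10 ≈ -213.70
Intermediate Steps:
z(U) = -1 + U/6
o = -2137/2 (o = (-1 + (⅙)*9) - 1069 = (-1 + 3/2) - 1069 = ½ - 1069 = -2137/2 ≈ -1068.5)
o/C(-4, 5) = -2137/2/5 = -2137/2*⅕ = -2137/10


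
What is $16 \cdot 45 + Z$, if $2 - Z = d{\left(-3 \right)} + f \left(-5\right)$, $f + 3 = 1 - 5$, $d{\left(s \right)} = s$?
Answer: $690$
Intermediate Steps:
$f = -7$ ($f = -3 + \left(1 - 5\right) = -3 - 4 = -7$)
$Z = -30$ ($Z = 2 - \left(-3 - -35\right) = 2 - \left(-3 + 35\right) = 2 - 32 = -30$)
$16 \cdot 45 + Z = 16 \cdot 45 - 30 = 720 - 30 = 690$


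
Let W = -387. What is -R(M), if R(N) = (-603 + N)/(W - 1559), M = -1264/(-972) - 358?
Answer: -233207/472878 ≈ -0.49317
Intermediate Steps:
M = -86678/243 (M = -1264*(-1/972) - 358 = 316/243 - 358 = -86678/243 ≈ -356.70)
R(N) = 603/1946 - N/1946 (R(N) = (-603 + N)/(-387 - 1559) = (-603 + N)/(-1946) = (-603 + N)*(-1/1946) = 603/1946 - N/1946)
-R(M) = -(603/1946 - 1/1946*(-86678/243)) = -(603/1946 + 43339/236439) = -1*233207/472878 = -233207/472878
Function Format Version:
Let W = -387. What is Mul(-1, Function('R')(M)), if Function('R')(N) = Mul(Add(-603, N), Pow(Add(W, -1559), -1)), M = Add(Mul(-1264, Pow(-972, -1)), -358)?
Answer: Rational(-233207, 472878) ≈ -0.49317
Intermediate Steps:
M = Rational(-86678, 243) (M = Add(Mul(-1264, Rational(-1, 972)), -358) = Add(Rational(316, 243), -358) = Rational(-86678, 243) ≈ -356.70)
Function('R')(N) = Add(Rational(603, 1946), Mul(Rational(-1, 1946), N)) (Function('R')(N) = Mul(Add(-603, N), Pow(Add(-387, -1559), -1)) = Mul(Add(-603, N), Pow(-1946, -1)) = Mul(Add(-603, N), Rational(-1, 1946)) = Add(Rational(603, 1946), Mul(Rational(-1, 1946), N)))
Mul(-1, Function('R')(M)) = Mul(-1, Add(Rational(603, 1946), Mul(Rational(-1, 1946), Rational(-86678, 243)))) = Mul(-1, Add(Rational(603, 1946), Rational(43339, 236439))) = Mul(-1, Rational(233207, 472878)) = Rational(-233207, 472878)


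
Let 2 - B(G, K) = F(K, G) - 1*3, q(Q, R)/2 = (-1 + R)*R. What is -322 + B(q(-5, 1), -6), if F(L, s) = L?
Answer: -311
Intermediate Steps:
q(Q, R) = 2*R*(-1 + R) (q(Q, R) = 2*((-1 + R)*R) = 2*(R*(-1 + R)) = 2*R*(-1 + R))
B(G, K) = 5 - K (B(G, K) = 2 - (K - 1*3) = 2 - (K - 3) = 2 - (-3 + K) = 2 + (3 - K) = 5 - K)
-322 + B(q(-5, 1), -6) = -322 + (5 - 1*(-6)) = -322 + (5 + 6) = -322 + 11 = -311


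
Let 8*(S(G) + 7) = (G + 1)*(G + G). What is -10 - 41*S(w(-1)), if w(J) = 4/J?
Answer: 154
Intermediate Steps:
S(G) = -7 + G*(1 + G)/4 (S(G) = -7 + ((G + 1)*(G + G))/8 = -7 + ((1 + G)*(2*G))/8 = -7 + (2*G*(1 + G))/8 = -7 + G*(1 + G)/4)
-10 - 41*S(w(-1)) = -10 - 41*(-7 + (4/(-1))/4 + (4/(-1))²/4) = -10 - 41*(-7 + (4*(-1))/4 + (4*(-1))²/4) = -10 - 41*(-7 + (¼)*(-4) + (¼)*(-4)²) = -10 - 41*(-7 - 1 + (¼)*16) = -10 - 41*(-7 - 1 + 4) = -10 - 41*(-4) = -10 + 164 = 154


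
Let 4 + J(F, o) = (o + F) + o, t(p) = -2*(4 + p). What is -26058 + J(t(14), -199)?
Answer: -26496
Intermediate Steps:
t(p) = -8 - 2*p
J(F, o) = -4 + F + 2*o (J(F, o) = -4 + ((o + F) + o) = -4 + ((F + o) + o) = -4 + (F + 2*o) = -4 + F + 2*o)
-26058 + J(t(14), -199) = -26058 + (-4 + (-8 - 2*14) + 2*(-199)) = -26058 + (-4 + (-8 - 28) - 398) = -26058 + (-4 - 36 - 398) = -26058 - 438 = -26496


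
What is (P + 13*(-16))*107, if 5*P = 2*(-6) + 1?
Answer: -112457/5 ≈ -22491.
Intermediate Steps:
P = -11/5 (P = (2*(-6) + 1)/5 = (-12 + 1)/5 = (⅕)*(-11) = -11/5 ≈ -2.2000)
(P + 13*(-16))*107 = (-11/5 + 13*(-16))*107 = (-11/5 - 208)*107 = -1051/5*107 = -112457/5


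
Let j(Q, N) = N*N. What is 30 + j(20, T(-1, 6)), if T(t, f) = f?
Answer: 66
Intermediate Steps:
j(Q, N) = N**2
30 + j(20, T(-1, 6)) = 30 + 6**2 = 30 + 36 = 66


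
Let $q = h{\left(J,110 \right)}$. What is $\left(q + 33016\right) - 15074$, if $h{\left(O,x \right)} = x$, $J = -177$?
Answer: $18052$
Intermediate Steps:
$q = 110$
$\left(q + 33016\right) - 15074 = \left(110 + 33016\right) - 15074 = 33126 - 15074 = 18052$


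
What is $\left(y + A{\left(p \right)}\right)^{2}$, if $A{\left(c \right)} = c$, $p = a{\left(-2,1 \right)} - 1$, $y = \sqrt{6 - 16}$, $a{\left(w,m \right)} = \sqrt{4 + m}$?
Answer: $\left(-1 + \sqrt{5} + i \sqrt{10}\right)^{2} \approx -8.4721 + 7.8176 i$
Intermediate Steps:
$y = i \sqrt{10}$ ($y = \sqrt{-10} = i \sqrt{10} \approx 3.1623 i$)
$p = -1 + \sqrt{5}$ ($p = \sqrt{4 + 1} - 1 = \sqrt{5} - 1 = -1 + \sqrt{5} \approx 1.2361$)
$\left(y + A{\left(p \right)}\right)^{2} = \left(i \sqrt{10} - \left(1 - \sqrt{5}\right)\right)^{2} = \left(-1 + \sqrt{5} + i \sqrt{10}\right)^{2}$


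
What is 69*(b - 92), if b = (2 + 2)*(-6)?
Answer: -8004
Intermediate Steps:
b = -24 (b = 4*(-6) = -24)
69*(b - 92) = 69*(-24 - 92) = 69*(-116) = -8004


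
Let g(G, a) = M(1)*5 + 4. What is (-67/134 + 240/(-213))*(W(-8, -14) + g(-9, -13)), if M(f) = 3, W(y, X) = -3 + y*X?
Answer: -14784/71 ≈ -208.23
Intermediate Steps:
W(y, X) = -3 + X*y
g(G, a) = 19 (g(G, a) = 3*5 + 4 = 15 + 4 = 19)
(-67/134 + 240/(-213))*(W(-8, -14) + g(-9, -13)) = (-67/134 + 240/(-213))*((-3 - 14*(-8)) + 19) = (-67*1/134 + 240*(-1/213))*((-3 + 112) + 19) = (-½ - 80/71)*(109 + 19) = -231/142*128 = -14784/71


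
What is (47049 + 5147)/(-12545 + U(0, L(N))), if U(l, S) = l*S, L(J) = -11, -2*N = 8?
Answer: -52196/12545 ≈ -4.1607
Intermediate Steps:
N = -4 (N = -½*8 = -4)
U(l, S) = S*l
(47049 + 5147)/(-12545 + U(0, L(N))) = (47049 + 5147)/(-12545 - 11*0) = 52196/(-12545 + 0) = 52196/(-12545) = 52196*(-1/12545) = -52196/12545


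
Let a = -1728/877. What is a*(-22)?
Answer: 38016/877 ≈ 43.348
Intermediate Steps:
a = -1728/877 (a = -1728*1/877 = -1728/877 ≈ -1.9704)
a*(-22) = -1728/877*(-22) = 38016/877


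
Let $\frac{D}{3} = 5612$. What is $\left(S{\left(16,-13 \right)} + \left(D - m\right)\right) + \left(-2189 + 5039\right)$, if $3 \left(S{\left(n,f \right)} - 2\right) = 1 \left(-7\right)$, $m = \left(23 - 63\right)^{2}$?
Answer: $\frac{54257}{3} \approx 18086.0$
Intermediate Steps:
$m = 1600$ ($m = \left(-40\right)^{2} = 1600$)
$D = 16836$ ($D = 3 \cdot 5612 = 16836$)
$S{\left(n,f \right)} = - \frac{1}{3}$ ($S{\left(n,f \right)} = 2 + \frac{1 \left(-7\right)}{3} = 2 + \frac{1}{3} \left(-7\right) = 2 - \frac{7}{3} = - \frac{1}{3}$)
$\left(S{\left(16,-13 \right)} + \left(D - m\right)\right) + \left(-2189 + 5039\right) = \left(- \frac{1}{3} + \left(16836 - 1600\right)\right) + \left(-2189 + 5039\right) = \left(- \frac{1}{3} + \left(16836 - 1600\right)\right) + 2850 = \left(- \frac{1}{3} + 15236\right) + 2850 = \frac{45707}{3} + 2850 = \frac{54257}{3}$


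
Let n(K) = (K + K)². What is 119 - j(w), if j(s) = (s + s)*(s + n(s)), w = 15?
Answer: -27331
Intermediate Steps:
n(K) = 4*K² (n(K) = (2*K)² = 4*K²)
j(s) = 2*s*(s + 4*s²) (j(s) = (s + s)*(s + 4*s²) = (2*s)*(s + 4*s²) = 2*s*(s + 4*s²))
119 - j(w) = 119 - 15²*(2 + 8*15) = 119 - 225*(2 + 120) = 119 - 225*122 = 119 - 1*27450 = 119 - 27450 = -27331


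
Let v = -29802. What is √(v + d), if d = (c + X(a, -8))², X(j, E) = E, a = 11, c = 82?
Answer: I*√24326 ≈ 155.97*I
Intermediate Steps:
d = 5476 (d = (82 - 8)² = 74² = 5476)
√(v + d) = √(-29802 + 5476) = √(-24326) = I*√24326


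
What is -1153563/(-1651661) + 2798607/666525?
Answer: 1797076204934/366957782675 ≈ 4.8972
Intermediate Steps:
-1153563/(-1651661) + 2798607/666525 = -1153563*(-1/1651661) + 2798607*(1/666525) = 1153563/1651661 + 932869/222175 = 1797076204934/366957782675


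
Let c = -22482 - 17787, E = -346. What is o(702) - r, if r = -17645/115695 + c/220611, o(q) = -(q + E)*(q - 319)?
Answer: -232005456620894/1701572643 ≈ -1.3635e+5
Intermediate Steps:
c = -40269
o(q) = -(-346 + q)*(-319 + q) (o(q) = -(q - 346)*(q - 319) = -(-346 + q)*(-319 + q))
r = -570106870/1701572643 (r = -17645/115695 - 40269/220611 = -17645*1/115695 - 40269*1/220611 = -3529/23139 - 13423/73537 = -570106870/1701572643 ≈ -0.33505)
o(702) - r = (-110374 - 1*702² + 665*702) - 1*(-570106870/1701572643) = (-110374 - 1*492804 + 466830) + 570106870/1701572643 = (-110374 - 492804 + 466830) + 570106870/1701572643 = -136348 + 570106870/1701572643 = -232005456620894/1701572643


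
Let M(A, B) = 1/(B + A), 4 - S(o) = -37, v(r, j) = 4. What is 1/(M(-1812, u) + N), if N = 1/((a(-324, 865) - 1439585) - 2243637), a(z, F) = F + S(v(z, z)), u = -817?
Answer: -880073524/334995 ≈ -2627.1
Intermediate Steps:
S(o) = 41 (S(o) = 4 - 1*(-37) = 4 + 37 = 41)
a(z, F) = 41 + F (a(z, F) = F + 41 = 41 + F)
M(A, B) = 1/(A + B)
N = -1/3682316 (N = 1/(((41 + 865) - 1439585) - 2243637) = 1/((906 - 1439585) - 2243637) = 1/(-1438679 - 2243637) = 1/(-3682316) = -1/3682316 ≈ -2.7157e-7)
1/(M(-1812, u) + N) = 1/(1/(-1812 - 817) - 1/3682316) = 1/(1/(-2629) - 1/3682316) = 1/(-1/2629 - 1/3682316) = 1/(-334995/880073524) = -880073524/334995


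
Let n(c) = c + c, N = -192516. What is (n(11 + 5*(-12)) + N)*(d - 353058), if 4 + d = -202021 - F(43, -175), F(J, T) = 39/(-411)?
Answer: 14647593199812/137 ≈ 1.0692e+11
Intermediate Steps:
F(J, T) = -13/137 (F(J, T) = 39*(-1/411) = -13/137)
n(c) = 2*c
d = -27677412/137 (d = -4 + (-202021 - 1*(-13/137)) = -4 + (-202021 + 13/137) = -4 - 27676864/137 = -27677412/137 ≈ -2.0203e+5)
(n(11 + 5*(-12)) + N)*(d - 353058) = (2*(11 + 5*(-12)) - 192516)*(-27677412/137 - 353058) = (2*(11 - 60) - 192516)*(-76046358/137) = (2*(-49) - 192516)*(-76046358/137) = (-98 - 192516)*(-76046358/137) = -192614*(-76046358/137) = 14647593199812/137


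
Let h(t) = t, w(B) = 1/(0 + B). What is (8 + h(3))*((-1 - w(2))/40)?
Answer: -33/80 ≈ -0.41250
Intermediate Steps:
w(B) = 1/B
(8 + h(3))*((-1 - w(2))/40) = (8 + 3)*((-1 - 1/2)/40) = 11*((-1 - 1*½)*(1/40)) = 11*((-1 - ½)*(1/40)) = 11*(-3/2*1/40) = 11*(-3/80) = -33/80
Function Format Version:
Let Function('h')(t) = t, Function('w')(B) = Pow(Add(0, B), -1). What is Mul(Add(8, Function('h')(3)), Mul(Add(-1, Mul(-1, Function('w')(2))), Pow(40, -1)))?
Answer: Rational(-33, 80) ≈ -0.41250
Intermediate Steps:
Function('w')(B) = Pow(B, -1)
Mul(Add(8, Function('h')(3)), Mul(Add(-1, Mul(-1, Function('w')(2))), Pow(40, -1))) = Mul(Add(8, 3), Mul(Add(-1, Mul(-1, Pow(2, -1))), Pow(40, -1))) = Mul(11, Mul(Add(-1, Mul(-1, Rational(1, 2))), Rational(1, 40))) = Mul(11, Mul(Add(-1, Rational(-1, 2)), Rational(1, 40))) = Mul(11, Mul(Rational(-3, 2), Rational(1, 40))) = Mul(11, Rational(-3, 80)) = Rational(-33, 80)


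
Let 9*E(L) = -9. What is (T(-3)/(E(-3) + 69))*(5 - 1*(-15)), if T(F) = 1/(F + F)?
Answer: -5/102 ≈ -0.049020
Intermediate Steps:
E(L) = -1 (E(L) = (⅑)*(-9) = -1)
T(F) = 1/(2*F)
(T(-3)/(E(-3) + 69))*(5 - 1*(-15)) = (((½)/(-3))/(-1 + 69))*(5 - 1*(-15)) = (((½)*(-⅓))/68)*(5 + 15) = -⅙*1/68*20 = -1/408*20 = -5/102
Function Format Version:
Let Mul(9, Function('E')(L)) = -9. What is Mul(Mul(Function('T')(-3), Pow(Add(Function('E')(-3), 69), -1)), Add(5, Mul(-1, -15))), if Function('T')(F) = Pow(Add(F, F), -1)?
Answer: Rational(-5, 102) ≈ -0.049020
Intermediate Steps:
Function('E')(L) = -1 (Function('E')(L) = Mul(Rational(1, 9), -9) = -1)
Function('T')(F) = Mul(Rational(1, 2), Pow(F, -1)) (Function('T')(F) = Pow(Mul(2, F), -1) = Mul(Rational(1, 2), Pow(F, -1)))
Mul(Mul(Function('T')(-3), Pow(Add(Function('E')(-3), 69), -1)), Add(5, Mul(-1, -15))) = Mul(Mul(Mul(Rational(1, 2), Pow(-3, -1)), Pow(Add(-1, 69), -1)), Add(5, Mul(-1, -15))) = Mul(Mul(Mul(Rational(1, 2), Rational(-1, 3)), Pow(68, -1)), Add(5, 15)) = Mul(Mul(Rational(-1, 6), Rational(1, 68)), 20) = Mul(Rational(-1, 408), 20) = Rational(-5, 102)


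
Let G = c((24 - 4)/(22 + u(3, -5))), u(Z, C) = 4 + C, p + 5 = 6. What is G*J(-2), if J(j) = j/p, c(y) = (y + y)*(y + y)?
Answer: -3200/441 ≈ -7.2562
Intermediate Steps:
p = 1 (p = -5 + 6 = 1)
c(y) = 4*y**2 (c(y) = (2*y)*(2*y) = 4*y**2)
G = 1600/441 (G = 4*((24 - 4)/(22 + (4 - 5)))**2 = 4*(20/(22 - 1))**2 = 4*(20/21)**2 = 4*(400/441) = 1600/441 ≈ 3.6281)
J(j) = j (J(j) = j/1 = j*1 = j)
G*J(-2) = (1600/441)*(-2) = -3200/441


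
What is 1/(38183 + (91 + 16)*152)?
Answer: 1/54447 ≈ 1.8366e-5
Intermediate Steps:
1/(38183 + (91 + 16)*152) = 1/(38183 + 107*152) = 1/(38183 + 16264) = 1/54447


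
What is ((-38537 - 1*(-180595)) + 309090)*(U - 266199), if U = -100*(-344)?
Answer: -104575655252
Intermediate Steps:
U = 34400
((-38537 - 1*(-180595)) + 309090)*(U - 266199) = ((-38537 - 1*(-180595)) + 309090)*(34400 - 266199) = ((-38537 + 180595) + 309090)*(-231799) = (142058 + 309090)*(-231799) = 451148*(-231799) = -104575655252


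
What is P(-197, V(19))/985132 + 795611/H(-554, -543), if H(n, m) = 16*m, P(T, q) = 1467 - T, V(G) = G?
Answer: -195941849705/2139706704 ≈ -91.574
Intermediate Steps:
P(-197, V(19))/985132 + 795611/H(-554, -543) = (1467 - 1*(-197))/985132 + 795611/((16*(-543))) = (1467 + 197)*(1/985132) + 795611/(-8688) = 1664*(1/985132) + 795611*(-1/8688) = 416/246283 - 795611/8688 = -195941849705/2139706704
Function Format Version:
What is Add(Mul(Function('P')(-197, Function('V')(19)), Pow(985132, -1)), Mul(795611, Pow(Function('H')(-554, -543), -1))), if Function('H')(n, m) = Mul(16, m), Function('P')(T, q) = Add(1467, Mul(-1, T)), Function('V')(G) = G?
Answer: Rational(-195941849705, 2139706704) ≈ -91.574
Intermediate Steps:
Add(Mul(Function('P')(-197, Function('V')(19)), Pow(985132, -1)), Mul(795611, Pow(Function('H')(-554, -543), -1))) = Add(Mul(Add(1467, Mul(-1, -197)), Pow(985132, -1)), Mul(795611, Pow(Mul(16, -543), -1))) = Add(Mul(Add(1467, 197), Rational(1, 985132)), Mul(795611, Pow(-8688, -1))) = Add(Mul(1664, Rational(1, 985132)), Mul(795611, Rational(-1, 8688))) = Add(Rational(416, 246283), Rational(-795611, 8688)) = Rational(-195941849705, 2139706704)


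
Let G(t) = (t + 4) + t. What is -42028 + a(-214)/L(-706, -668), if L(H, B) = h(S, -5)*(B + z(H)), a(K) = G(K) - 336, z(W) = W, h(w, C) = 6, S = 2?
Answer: -86619518/2061 ≈ -42028.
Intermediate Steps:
G(t) = 4 + 2*t (G(t) = (4 + t) + t = 4 + 2*t)
a(K) = -332 + 2*K (a(K) = (4 + 2*K) - 336 = -332 + 2*K)
L(H, B) = 6*B + 6*H (L(H, B) = 6*(B + H) = 6*B + 6*H)
-42028 + a(-214)/L(-706, -668) = -42028 + (-332 + 2*(-214))/(6*(-668) + 6*(-706)) = -42028 + (-332 - 428)/(-4008 - 4236) = -42028 - 760/(-8244) = -42028 - 760*(-1/8244) = -42028 + 190/2061 = -86619518/2061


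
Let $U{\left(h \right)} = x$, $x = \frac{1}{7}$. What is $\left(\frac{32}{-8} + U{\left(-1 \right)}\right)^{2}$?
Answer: $\frac{729}{49} \approx 14.878$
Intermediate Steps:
$x = \frac{1}{7} \approx 0.14286$
$U{\left(h \right)} = \frac{1}{7}$
$\left(\frac{32}{-8} + U{\left(-1 \right)}\right)^{2} = \left(\frac{32}{-8} + \frac{1}{7}\right)^{2} = \left(32 \left(- \frac{1}{8}\right) + \frac{1}{7}\right)^{2} = \left(-4 + \frac{1}{7}\right)^{2} = \left(- \frac{27}{7}\right)^{2} = \frac{729}{49}$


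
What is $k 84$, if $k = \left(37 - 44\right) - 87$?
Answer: $-7896$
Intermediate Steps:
$k = -94$ ($k = -7 - 87 = -94$)
$k 84 = \left(-94\right) 84 = -7896$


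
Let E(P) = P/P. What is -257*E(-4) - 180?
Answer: -437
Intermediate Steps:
E(P) = 1
-257*E(-4) - 180 = -257*1 - 180 = -257 - 180 = -437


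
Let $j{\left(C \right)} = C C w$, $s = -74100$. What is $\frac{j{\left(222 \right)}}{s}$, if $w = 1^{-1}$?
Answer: $- \frac{4107}{6175} \approx -0.6651$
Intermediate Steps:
$w = 1$
$j{\left(C \right)} = C^{2}$ ($j{\left(C \right)} = C C 1 = C^{2} \cdot 1 = C^{2}$)
$\frac{j{\left(222 \right)}}{s} = \frac{222^{2}}{-74100} = 49284 \left(- \frac{1}{74100}\right) = - \frac{4107}{6175}$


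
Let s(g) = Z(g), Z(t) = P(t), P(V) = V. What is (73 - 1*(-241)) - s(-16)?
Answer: 330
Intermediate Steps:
Z(t) = t
s(g) = g
(73 - 1*(-241)) - s(-16) = (73 - 1*(-241)) - 1*(-16) = (73 + 241) + 16 = 314 + 16 = 330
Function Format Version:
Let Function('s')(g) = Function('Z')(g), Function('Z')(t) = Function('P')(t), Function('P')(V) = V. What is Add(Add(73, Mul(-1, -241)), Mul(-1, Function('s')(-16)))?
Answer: 330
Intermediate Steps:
Function('Z')(t) = t
Function('s')(g) = g
Add(Add(73, Mul(-1, -241)), Mul(-1, Function('s')(-16))) = Add(Add(73, Mul(-1, -241)), Mul(-1, -16)) = Add(Add(73, 241), 16) = Add(314, 16) = 330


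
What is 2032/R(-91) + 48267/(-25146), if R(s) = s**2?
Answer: -38733595/23137114 ≈ -1.6741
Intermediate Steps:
2032/R(-91) + 48267/(-25146) = 2032/((-91)**2) + 48267/(-25146) = 2032/8281 + 48267*(-1/25146) = 2032*(1/8281) - 5363/2794 = 2032/8281 - 5363/2794 = -38733595/23137114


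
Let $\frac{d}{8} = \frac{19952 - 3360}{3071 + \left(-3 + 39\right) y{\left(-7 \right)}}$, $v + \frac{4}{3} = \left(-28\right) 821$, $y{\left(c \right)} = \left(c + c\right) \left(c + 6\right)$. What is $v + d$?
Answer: $- \frac{246162392}{10725} \approx -22952.0$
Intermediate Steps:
$y{\left(c \right)} = 2 c \left(6 + c\right)$
$v = - \frac{68968}{3}$ ($v = - \frac{4}{3} - 22988 = - \frac{68968}{3} \approx -22989.0$)
$d = \frac{132736}{3575}$ ($d = 8 \frac{19952 - 3360}{3071 + \left(-3 + 39\right) 2 \left(-7\right) \left(6 - 7\right)} = 8 \frac{16592}{3071 + 36 \cdot 2 \left(-7\right) \left(-1\right)} = 8 \frac{16592}{3071 + 36 \cdot 14} = 8 \frac{16592}{3071 + 504} = 8 \cdot \frac{16592}{3575} = \frac{132736}{3575} \approx 37.129$)
$v + d = - \frac{68968}{3} + \frac{132736}{3575} = - \frac{246162392}{10725}$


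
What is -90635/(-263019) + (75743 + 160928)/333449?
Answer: 92471119864/87703422531 ≈ 1.0544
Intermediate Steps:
-90635/(-263019) + (75743 + 160928)/333449 = -90635*(-1/263019) + 236671*(1/333449) = 90635/263019 + 236671/333449 = 92471119864/87703422531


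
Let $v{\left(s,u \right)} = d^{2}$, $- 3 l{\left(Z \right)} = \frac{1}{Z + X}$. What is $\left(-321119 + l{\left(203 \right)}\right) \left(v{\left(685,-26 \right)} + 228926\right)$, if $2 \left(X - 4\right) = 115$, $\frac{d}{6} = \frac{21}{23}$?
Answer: $- \frac{61723515529609150}{839523} \approx -7.3522 \cdot 10^{10}$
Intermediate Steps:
$d = \frac{126}{23}$ ($d = 6 \cdot \frac{21}{23} = \frac{126}{23} \approx 5.4783$)
$X = \frac{123}{2}$ ($X = 4 + \frac{1}{2} \cdot 115 = 4 + \frac{115}{2} = \frac{123}{2} \approx 61.5$)
$l{\left(Z \right)} = - \frac{1}{3 \left(\frac{123}{2} + Z\right)}$ ($l{\left(Z \right)} = - \frac{1}{3 \left(Z + \frac{123}{2}\right)} = - \frac{1}{3 \left(\frac{123}{2} + Z\right)}$)
$v{\left(s,u \right)} = \frac{15876}{529}$ ($v{\left(s,u \right)} = \left(\frac{126}{23}\right)^{2} = \frac{15876}{529}$)
$\left(-321119 + l{\left(203 \right)}\right) \left(v{\left(685,-26 \right)} + 228926\right) = \left(-321119 - \frac{2}{369 + 6 \cdot 203}\right) \left(\frac{15876}{529} + 228926\right) = \left(-321119 - \frac{2}{369 + 1218}\right) \frac{121117730}{529} = \left(-321119 - \frac{2}{1587}\right) \frac{121117730}{529} = \left(- \frac{509615855}{1587}\right) \frac{121117730}{529} = - \frac{61723515529609150}{839523}$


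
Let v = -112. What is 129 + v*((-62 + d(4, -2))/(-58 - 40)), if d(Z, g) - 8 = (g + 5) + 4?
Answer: 527/7 ≈ 75.286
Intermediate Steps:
d(Z, g) = 17 + g (d(Z, g) = 8 + ((g + 5) + 4) = 8 + ((5 + g) + 4) = 8 + (9 + g) = 17 + g)
129 + v*((-62 + d(4, -2))/(-58 - 40)) = 129 - 112*(-62 + (17 - 2))/(-58 - 40) = 129 - 112*(-62 + 15)/(-98) = 129 - (-5264)*(-1)/98 = 129 - 112*47/98 = 129 - 376/7 = 527/7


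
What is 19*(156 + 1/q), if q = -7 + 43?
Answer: 106723/36 ≈ 2964.5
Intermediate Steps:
q = 36
19*(156 + 1/q) = 19*(156 + 1/36) = 19*(5617/36) = 106723/36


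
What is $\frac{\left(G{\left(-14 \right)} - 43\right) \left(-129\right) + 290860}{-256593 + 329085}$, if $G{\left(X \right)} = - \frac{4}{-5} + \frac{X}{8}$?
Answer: $\frac{5930591}{1449840} \approx 4.0905$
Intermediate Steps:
$G{\left(X \right)} = \frac{4}{5} + \frac{X}{8}$ ($G{\left(X \right)} = \left(-4\right) \left(- \frac{1}{5}\right) + X \frac{1}{8} = \frac{4}{5} + \frac{X}{8}$)
$\frac{\left(G{\left(-14 \right)} - 43\right) \left(-129\right) + 290860}{-256593 + 329085} = \frac{\left(\left(\frac{4}{5} + \frac{1}{8} \left(-14\right)\right) - 43\right) \left(-129\right) + 290860}{-256593 + 329085} = \frac{\left(\left(\frac{4}{5} - \frac{7}{4}\right) - 43\right) \left(-129\right) + 290860}{72492} = \left(\left(- \frac{19}{20} - 43\right) \left(-129\right) + 290860\right) \frac{1}{72492} = \left(\left(- \frac{879}{20}\right) \left(-129\right) + 290860\right) \frac{1}{72492} = \left(\frac{113391}{20} + 290860\right) \frac{1}{72492} = \frac{5930591}{20} \cdot \frac{1}{72492} = \frac{5930591}{1449840}$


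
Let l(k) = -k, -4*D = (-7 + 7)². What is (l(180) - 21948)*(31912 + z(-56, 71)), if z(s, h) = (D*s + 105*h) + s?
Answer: -869873808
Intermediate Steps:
D = 0 (D = -(-7 + 7)²/4 = -¼*0² = -¼*0 = 0)
z(s, h) = s + 105*h (z(s, h) = (0*s + 105*h) + s = (0 + 105*h) + s = 105*h + s = s + 105*h)
(l(180) - 21948)*(31912 + z(-56, 71)) = (-1*180 - 21948)*(31912 + (-56 + 105*71)) = (-180 - 21948)*(31912 + (-56 + 7455)) = -22128*(31912 + 7399) = -22128*39311 = -869873808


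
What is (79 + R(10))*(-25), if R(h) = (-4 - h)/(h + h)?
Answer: -3915/2 ≈ -1957.5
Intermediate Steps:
R(h) = (-4 - h)/(2*h) (R(h) = (-4 - h)/((2*h)) = (-4 - h)*(1/(2*h)) = (-4 - h)/(2*h))
(79 + R(10))*(-25) = (79 + (½)*(-4 - 1*10)/10)*(-25) = (79 + (½)*(⅒)*(-4 - 10))*(-25) = (79 + (½)*(⅒)*(-14))*(-25) = (79 - 7/10)*(-25) = (783/10)*(-25) = -3915/2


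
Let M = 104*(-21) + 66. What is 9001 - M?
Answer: 11119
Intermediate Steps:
M = -2118 (M = -2184 + 66 = -2118)
9001 - M = 9001 - 1*(-2118) = 9001 + 2118 = 11119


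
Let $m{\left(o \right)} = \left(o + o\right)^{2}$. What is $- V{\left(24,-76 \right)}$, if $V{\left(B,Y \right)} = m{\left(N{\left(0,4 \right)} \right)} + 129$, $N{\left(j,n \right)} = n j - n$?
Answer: $-193$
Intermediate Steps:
$N{\left(j,n \right)} = - n + j n$ ($N{\left(j,n \right)} = j n - n = - n + j n$)
$m{\left(o \right)} = 4 o^{2}$ ($m{\left(o \right)} = \left(2 o\right)^{2} = 4 o^{2}$)
$V{\left(B,Y \right)} = 193$ ($V{\left(B,Y \right)} = 4 \left(4 \left(-1 + 0\right)\right)^{2} + 129 = 4 \left(4 \left(-1\right)\right)^{2} + 129 = 4 \left(-4\right)^{2} + 129 = 4 \cdot 16 + 129 = 64 + 129 = 193$)
$- V{\left(24,-76 \right)} = \left(-1\right) 193 = -193$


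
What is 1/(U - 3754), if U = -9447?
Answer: -1/13201 ≈ -7.5752e-5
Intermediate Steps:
1/(U - 3754) = 1/(-9447 - 3754) = 1/(-13201) = -1/13201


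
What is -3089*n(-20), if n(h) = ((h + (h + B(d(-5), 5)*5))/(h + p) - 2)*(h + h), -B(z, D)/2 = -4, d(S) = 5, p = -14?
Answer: -247120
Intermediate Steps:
B(z, D) = 8 (B(z, D) = -2*(-4) = 8)
n(h) = 2*h*(-2 + (40 + 2*h)/(-14 + h)) (n(h) = ((h + (h + 8*5))/(h - 14) - 2)*(h + h) = ((h + (h + 40))/(-14 + h) - 2)*(2*h) = ((h + (40 + h))/(-14 + h) - 2)*(2*h) = ((40 + 2*h)/(-14 + h) - 2)*(2*h) = (-2 + (40 + 2*h)/(-14 + h))*(2*h) = 2*h*(-2 + (40 + 2*h)/(-14 + h)))
-3089*n(-20) = -420104*(-20)/(-14 - 20) = -420104*(-20)/(-34) = -420104*(-20)*(-1)/34 = -3089*80 = -247120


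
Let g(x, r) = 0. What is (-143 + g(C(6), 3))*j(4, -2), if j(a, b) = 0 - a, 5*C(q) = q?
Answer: 572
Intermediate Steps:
C(q) = q/5
j(a, b) = -a
(-143 + g(C(6), 3))*j(4, -2) = (-143 + 0)*(-1*4) = -143*(-4) = 572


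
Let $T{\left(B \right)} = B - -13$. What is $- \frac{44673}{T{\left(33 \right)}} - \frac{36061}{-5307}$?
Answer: $- \frac{235420805}{244122} \approx -964.36$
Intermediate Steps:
$T{\left(B \right)} = 13 + B$ ($T{\left(B \right)} = B + 13 = 13 + B$)
$- \frac{44673}{T{\left(33 \right)}} - \frac{36061}{-5307} = - \frac{44673}{13 + 33} - \frac{36061}{-5307} = - \frac{44673}{46} - - \frac{36061}{5307} = \left(-44673\right) \frac{1}{46} + \frac{36061}{5307} = - \frac{44673}{46} + \frac{36061}{5307} = - \frac{235420805}{244122}$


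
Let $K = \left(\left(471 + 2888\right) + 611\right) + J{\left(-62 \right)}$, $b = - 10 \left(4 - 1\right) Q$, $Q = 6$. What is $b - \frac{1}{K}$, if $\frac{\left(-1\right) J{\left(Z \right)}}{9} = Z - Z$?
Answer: $- \frac{714601}{3970} \approx -180.0$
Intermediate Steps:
$J{\left(Z \right)} = 0$ ($J{\left(Z \right)} = - 9 \left(Z - Z\right) = \left(-9\right) 0 = 0$)
$b = -180$ ($b = - 10 \left(4 - 1\right) 6 = \left(-10\right) 3 \cdot 6 = \left(-30\right) 6 = -180$)
$K = 3970$ ($K = \left(\left(471 + 2888\right) + 611\right) + 0 = \left(3359 + 611\right) + 0 = 3970 + 0 = 3970$)
$b - \frac{1}{K} = -180 - \frac{1}{3970} = - \frac{714601}{3970}$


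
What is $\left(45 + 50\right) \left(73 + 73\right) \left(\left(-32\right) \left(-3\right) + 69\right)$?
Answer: $2288550$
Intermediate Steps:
$\left(45 + 50\right) \left(73 + 73\right) \left(\left(-32\right) \left(-3\right) + 69\right) = 95 \cdot 146 \left(96 + 69\right) = 13870 \cdot 165 = 2288550$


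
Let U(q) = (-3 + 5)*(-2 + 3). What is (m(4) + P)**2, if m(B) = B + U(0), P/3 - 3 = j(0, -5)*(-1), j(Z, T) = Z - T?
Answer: 0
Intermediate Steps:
U(q) = 2 (U(q) = 2*1 = 2)
P = -6 (P = 9 + 3*((0 - 1*(-5))*(-1)) = 9 + 3*((0 + 5)*(-1)) = 9 + 3*(5*(-1)) = 9 + 3*(-5) = 9 - 15 = -6)
m(B) = 2 + B (m(B) = B + 2 = 2 + B)
(m(4) + P)**2 = ((2 + 4) - 6)**2 = (6 - 6)**2 = 0**2 = 0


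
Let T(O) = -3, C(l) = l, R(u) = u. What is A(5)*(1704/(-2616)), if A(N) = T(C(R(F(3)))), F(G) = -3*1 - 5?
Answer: 213/109 ≈ 1.9541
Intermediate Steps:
F(G) = -8 (F(G) = -3 - 5 = -8)
A(N) = -3
A(5)*(1704/(-2616)) = -5112/(-2616) = -5112*(-1)/2616 = -3*(-71/109) = 213/109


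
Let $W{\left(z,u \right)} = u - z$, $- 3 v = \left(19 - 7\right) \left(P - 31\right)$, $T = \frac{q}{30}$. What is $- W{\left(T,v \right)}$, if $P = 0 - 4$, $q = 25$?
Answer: $- \frac{835}{6} \approx -139.17$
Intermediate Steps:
$P = -4$ ($P = 0 - 4 = -4$)
$T = \frac{5}{6}$ ($T = \frac{25}{30} = 25 \cdot \frac{1}{30} = \frac{5}{6} \approx 0.83333$)
$v = 140$ ($v = - \frac{\left(19 - 7\right) \left(-4 - 31\right)}{3} = - \frac{12 \left(-35\right)}{3} = \left(- \frac{1}{3}\right) \left(-420\right) = 140$)
$- W{\left(T,v \right)} = - (140 - \frac{5}{6}) = \left(-1\right) \frac{835}{6} = - \frac{835}{6}$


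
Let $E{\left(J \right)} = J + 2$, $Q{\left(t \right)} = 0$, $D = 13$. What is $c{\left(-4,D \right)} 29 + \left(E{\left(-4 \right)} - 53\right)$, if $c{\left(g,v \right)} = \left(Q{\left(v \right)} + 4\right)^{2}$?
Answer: $409$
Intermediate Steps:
$c{\left(g,v \right)} = 16$ ($c{\left(g,v \right)} = \left(0 + 4\right)^{2} = 4^{2} = 16$)
$E{\left(J \right)} = 2 + J$
$c{\left(-4,D \right)} 29 + \left(E{\left(-4 \right)} - 53\right) = 16 \cdot 29 + \left(\left(2 - 4\right) - 53\right) = 464 - 55 = 409$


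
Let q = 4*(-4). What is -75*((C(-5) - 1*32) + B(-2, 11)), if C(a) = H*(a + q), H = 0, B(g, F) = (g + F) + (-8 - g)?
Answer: 2175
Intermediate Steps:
B(g, F) = -8 + F (B(g, F) = (F + g) + (-8 - g) = -8 + F)
q = -16
C(a) = 0 (C(a) = 0*(a - 16) = 0*(-16 + a) = 0)
-75*((C(-5) - 1*32) + B(-2, 11)) = -75*((0 - 1*32) + (-8 + 11)) = -75*((0 - 32) + 3) = -75*(-32 + 3) = -75*(-29) = 2175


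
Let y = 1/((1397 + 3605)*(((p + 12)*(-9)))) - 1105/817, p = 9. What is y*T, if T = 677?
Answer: -707223654239/772373826 ≈ -915.65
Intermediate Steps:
y = -1044643507/772373826 (y = 1/((1397 + 3605)*(((9 + 12)*(-9)))) - 1105/817 = 1/(5002*((21*(-9)))) - 1105*1/817 = (1/5002)/(-189) - 1105/817 = (1/5002)*(-1/189) - 1105/817 = -1/945378 - 1105/817 = -1044643507/772373826 ≈ -1.3525)
y*T = -1044643507/772373826*677 = -707223654239/772373826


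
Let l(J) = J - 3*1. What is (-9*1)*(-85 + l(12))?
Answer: 684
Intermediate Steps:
l(J) = -3 + J (l(J) = J - 3 = -3 + J)
(-9*1)*(-85 + l(12)) = (-9*1)*(-85 + (-3 + 12)) = -9*(-85 + 9) = -9*(-76) = 684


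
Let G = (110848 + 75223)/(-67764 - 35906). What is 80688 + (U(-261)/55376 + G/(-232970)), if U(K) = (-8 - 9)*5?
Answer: 26978862295785501849/334360286615600 ≈ 80688.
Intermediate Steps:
U(K) = -85 (U(K) = -17*5 = -85)
G = -186071/103670 (G = 186071/(-103670) = 186071*(-1/103670) = -186071/103670 ≈ -1.7948)
80688 + (U(-261)/55376 + G/(-232970)) = 80688 + (-85/55376 - 186071/103670/(-232970)) = 80688 + (-85*1/55376 - 186071/103670*(-1/232970)) = 80688 + (-85/55376 + 186071/24151999900) = 80688 - 510654030951/334360286615600 = 26978862295785501849/334360286615600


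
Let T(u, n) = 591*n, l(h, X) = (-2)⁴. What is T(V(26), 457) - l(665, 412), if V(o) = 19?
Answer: 270071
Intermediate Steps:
l(h, X) = 16
T(V(26), 457) - l(665, 412) = 591*457 - 1*16 = 270087 - 16 = 270071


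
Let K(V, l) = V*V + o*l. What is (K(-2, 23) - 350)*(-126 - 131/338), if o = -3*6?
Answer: 16233220/169 ≈ 96055.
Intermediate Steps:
o = -18
K(V, l) = V² - 18*l (K(V, l) = V*V - 18*l = V² - 18*l)
(K(-2, 23) - 350)*(-126 - 131/338) = (((-2)² - 18*23) - 350)*(-126 - 131/338) = ((4 - 414) - 350)*(-126 - 131*1/338) = (-410 - 350)*(-126 - 131/338) = -760*(-42719/338) = 16233220/169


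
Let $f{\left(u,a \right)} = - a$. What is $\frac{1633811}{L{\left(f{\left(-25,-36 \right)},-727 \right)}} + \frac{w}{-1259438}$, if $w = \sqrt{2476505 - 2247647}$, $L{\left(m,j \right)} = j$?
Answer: $- \frac{1633811}{727} - \frac{\sqrt{228858}}{1259438} \approx -2247.3$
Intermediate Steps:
$w = \sqrt{228858} \approx 478.39$
$\frac{1633811}{L{\left(f{\left(-25,-36 \right)},-727 \right)}} + \frac{w}{-1259438} = \frac{1633811}{-727} + \frac{\sqrt{228858}}{-1259438} = 1633811 \left(- \frac{1}{727}\right) + \sqrt{228858} \left(- \frac{1}{1259438}\right) = - \frac{1633811}{727} - \frac{\sqrt{228858}}{1259438}$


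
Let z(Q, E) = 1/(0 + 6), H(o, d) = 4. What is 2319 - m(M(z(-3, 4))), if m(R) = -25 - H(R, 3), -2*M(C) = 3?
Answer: 2348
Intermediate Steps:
z(Q, E) = ⅙ (z(Q, E) = 1/6 = ⅙)
M(C) = -3/2 (M(C) = -½*3 = -3/2)
m(R) = -29 (m(R) = -25 - 1*4 = -25 - 4 = -29)
2319 - m(M(z(-3, 4))) = 2319 - 1*(-29) = 2319 + 29 = 2348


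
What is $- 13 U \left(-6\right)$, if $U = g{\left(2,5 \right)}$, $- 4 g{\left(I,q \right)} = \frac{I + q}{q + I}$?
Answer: $- \frac{39}{2} \approx -19.5$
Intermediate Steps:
$g{\left(I,q \right)} = - \frac{1}{4}$ ($g{\left(I,q \right)} = - \frac{\left(I + q\right) \frac{1}{q + I}}{4} = - \frac{\left(I + q\right) \frac{1}{I + q}}{4} = \left(- \frac{1}{4}\right) 1 = - \frac{1}{4}$)
$U = - \frac{1}{4} \approx -0.25$
$- 13 U \left(-6\right) = \left(-13\right) \left(- \frac{1}{4}\right) \left(-6\right) = \frac{13}{4} \left(-6\right) = - \frac{39}{2}$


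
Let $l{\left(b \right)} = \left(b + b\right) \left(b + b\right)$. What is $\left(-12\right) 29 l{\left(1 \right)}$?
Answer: $-1392$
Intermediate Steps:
$l{\left(b \right)} = 4 b^{2}$ ($l{\left(b \right)} = 2 b 2 b = 4 b^{2}$)
$\left(-12\right) 29 l{\left(1 \right)} = \left(-12\right) 29 \cdot 4 \cdot 1^{2} = - 348 \cdot 4 \cdot 1 = \left(-348\right) 4 = -1392$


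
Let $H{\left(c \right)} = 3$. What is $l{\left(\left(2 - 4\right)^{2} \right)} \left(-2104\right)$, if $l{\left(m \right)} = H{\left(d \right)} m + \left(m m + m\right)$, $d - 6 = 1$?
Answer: $-67328$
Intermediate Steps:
$d = 7$ ($d = 6 + 1 = 7$)
$l{\left(m \right)} = m^{2} + 4 m$ ($l{\left(m \right)} = 3 m + \left(m m + m\right) = 3 m + \left(m^{2} + m\right) = 3 m + \left(m + m^{2}\right) = m^{2} + 4 m$)
$l{\left(\left(2 - 4\right)^{2} \right)} \left(-2104\right) = \left(2 - 4\right)^{2} \left(4 + \left(2 - 4\right)^{2}\right) \left(-2104\right) = \left(-2\right)^{2} \left(4 + \left(-2\right)^{2}\right) \left(-2104\right) = 4 \left(4 + 4\right) \left(-2104\right) = 4 \cdot 8 \left(-2104\right) = 32 \left(-2104\right) = -67328$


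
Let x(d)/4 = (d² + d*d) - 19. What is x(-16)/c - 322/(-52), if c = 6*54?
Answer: 25859/2106 ≈ 12.279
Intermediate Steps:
x(d) = -76 + 8*d² (x(d) = 4*((d² + d*d) - 19) = 4*((d² + d²) - 19) = 4*(2*d² - 19) = 4*(-19 + 2*d²) = -76 + 8*d²)
c = 324
x(-16)/c - 322/(-52) = (-76 + 8*(-16)²)/324 - 322/(-52) = (-76 + 8*256)*(1/324) - 322*(-1/52) = (-76 + 2048)*(1/324) + 161/26 = 1972*(1/324) + 161/26 = 493/81 + 161/26 = 25859/2106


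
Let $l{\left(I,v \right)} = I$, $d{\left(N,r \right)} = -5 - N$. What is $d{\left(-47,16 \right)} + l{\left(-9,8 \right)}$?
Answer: $33$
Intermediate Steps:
$d{\left(-47,16 \right)} + l{\left(-9,8 \right)} = \left(-5 - -47\right) - 9 = \left(-5 + 47\right) - 9 = 42 - 9 = 33$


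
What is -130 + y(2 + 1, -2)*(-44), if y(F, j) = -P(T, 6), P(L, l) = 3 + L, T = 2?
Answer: 90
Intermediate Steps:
y(F, j) = -5 (y(F, j) = -(3 + 2) = -1*5 = -5)
-130 + y(2 + 1, -2)*(-44) = -130 - 5*(-44) = -130 + 220 = 90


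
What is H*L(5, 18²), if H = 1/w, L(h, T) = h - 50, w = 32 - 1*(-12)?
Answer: -45/44 ≈ -1.0227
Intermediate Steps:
w = 44 (w = 32 + 12 = 44)
L(h, T) = -50 + h
H = 1/44 ≈ 0.022727
H*L(5, 18²) = (-50 + 5)/44 = (1/44)*(-45) = -45/44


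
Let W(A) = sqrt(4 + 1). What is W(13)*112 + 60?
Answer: 60 + 112*sqrt(5) ≈ 310.44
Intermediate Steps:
W(A) = sqrt(5)
W(13)*112 + 60 = sqrt(5)*112 + 60 = 112*sqrt(5) + 60 = 60 + 112*sqrt(5)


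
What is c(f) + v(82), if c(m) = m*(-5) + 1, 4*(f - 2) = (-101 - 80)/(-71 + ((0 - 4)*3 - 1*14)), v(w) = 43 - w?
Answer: -19529/388 ≈ -50.332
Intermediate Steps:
f = 957/388 (f = 2 + ((-101 - 80)/(-71 + ((0 - 4)*3 - 1*14)))/4 = 2 + (-181/(-71 + (-4*3 - 14)))/4 = 2 + (-181/(-71 + (-12 - 14)))/4 = 2 + (-181/(-71 - 26))/4 = 2 + (-181/(-97))/4 = 2 + (-181*(-1/97))/4 = 2 + (¼)*(181/97) = 2 + 181/388 = 957/388 ≈ 2.4665)
c(m) = 1 - 5*m (c(m) = -5*m + 1 = 1 - 5*m)
c(f) + v(82) = (1 - 5*957/388) + (43 - 1*82) = (1 - 4785/388) + (43 - 82) = -4397/388 - 39 = -19529/388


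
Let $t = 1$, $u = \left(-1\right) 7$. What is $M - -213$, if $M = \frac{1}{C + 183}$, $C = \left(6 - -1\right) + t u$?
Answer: $\frac{38980}{183} \approx 213.01$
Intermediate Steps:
$u = -7$
$C = 0$ ($C = \left(6 - -1\right) + 1 \left(-7\right) = \left(6 + 1\right) - 7 = 7 - 7 = 0$)
$M = \frac{1}{183}$ ($M = \frac{1}{0 + 183} = \frac{1}{183} \approx 0.0054645$)
$M - -213 = \frac{1}{183} - -213 = \frac{1}{183} + 213 = \frac{38980}{183}$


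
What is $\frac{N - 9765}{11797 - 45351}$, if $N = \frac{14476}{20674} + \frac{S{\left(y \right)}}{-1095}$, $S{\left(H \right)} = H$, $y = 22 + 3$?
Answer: $\frac{11052251429}{37979822931} \approx 0.291$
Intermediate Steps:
$y = 25$
$N = \frac{1533437}{2263803}$ ($N = \frac{14476}{20674} + \frac{25}{-1095} = 14476 \cdot \frac{1}{20674} + 25 \left(- \frac{1}{1095}\right) = \frac{7238}{10337} - \frac{5}{219} = \frac{1533437}{2263803} \approx 0.67737$)
$\frac{N - 9765}{11797 - 45351} = \frac{\frac{1533437}{2263803} - 9765}{11797 - 45351} = - \frac{22104502858}{2263803 \left(-33554\right)} = \left(- \frac{22104502858}{2263803}\right) \left(- \frac{1}{33554}\right) = \frac{11052251429}{37979822931}$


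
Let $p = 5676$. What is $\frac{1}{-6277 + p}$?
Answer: $- \frac{1}{601} \approx -0.0016639$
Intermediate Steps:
$\frac{1}{-6277 + p} = \frac{1}{-6277 + 5676} = \frac{1}{-601} = - \frac{1}{601}$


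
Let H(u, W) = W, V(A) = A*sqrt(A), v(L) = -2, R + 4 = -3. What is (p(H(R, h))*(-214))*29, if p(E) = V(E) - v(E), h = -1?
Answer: -12412 + 6206*I ≈ -12412.0 + 6206.0*I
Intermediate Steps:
R = -7 (R = -4 - 3 = -7)
V(A) = A**(3/2)
p(E) = 2 + E**(3/2) (p(E) = E**(3/2) - 1*(-2) = E**(3/2) + 2 = 2 + E**(3/2))
(p(H(R, h))*(-214))*29 = ((2 + (-1)**(3/2))*(-214))*29 = ((2 - I)*(-214))*29 = (-428 + 214*I)*29 = -12412 + 6206*I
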